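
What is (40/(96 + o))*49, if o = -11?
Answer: 392/17 ≈ 23.059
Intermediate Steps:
(40/(96 + o))*49 = (40/(96 - 11))*49 = (40/85)*49 = ((1/85)*40)*49 = (8/17)*49 = 392/17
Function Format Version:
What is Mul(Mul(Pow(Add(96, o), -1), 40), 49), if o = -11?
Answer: Rational(392, 17) ≈ 23.059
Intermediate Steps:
Mul(Mul(Pow(Add(96, o), -1), 40), 49) = Mul(Mul(Pow(Add(96, -11), -1), 40), 49) = Mul(Mul(Pow(85, -1), 40), 49) = Mul(Mul(Rational(1, 85), 40), 49) = Mul(Rational(8, 17), 49) = Rational(392, 17)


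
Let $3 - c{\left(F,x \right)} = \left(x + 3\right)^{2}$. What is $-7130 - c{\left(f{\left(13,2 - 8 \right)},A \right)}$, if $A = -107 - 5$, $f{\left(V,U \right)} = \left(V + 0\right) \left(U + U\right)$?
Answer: $4748$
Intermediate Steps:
$f{\left(V,U \right)} = 2 U V$ ($f{\left(V,U \right)} = V 2 U = 2 U V$)
$A = -112$ ($A = -107 - 5 = -112$)
$c{\left(F,x \right)} = 3 - \left(3 + x\right)^{2}$ ($c{\left(F,x \right)} = 3 - \left(x + 3\right)^{2} = 3 - \left(3 + x\right)^{2}$)
$-7130 - c{\left(f{\left(13,2 - 8 \right)},A \right)} = -7130 - \left(3 - \left(3 - 112\right)^{2}\right) = -7130 - \left(3 - \left(-109\right)^{2}\right) = -7130 - \left(3 - 11881\right) = -7130 - -11878 = -7130 + 11878 = 4748$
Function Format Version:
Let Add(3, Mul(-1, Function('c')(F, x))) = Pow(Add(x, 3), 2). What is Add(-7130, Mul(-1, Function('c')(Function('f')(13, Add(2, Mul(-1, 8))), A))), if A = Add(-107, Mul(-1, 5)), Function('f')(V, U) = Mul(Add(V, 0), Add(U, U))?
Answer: 4748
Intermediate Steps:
Function('f')(V, U) = Mul(2, U, V) (Function('f')(V, U) = Mul(V, Mul(2, U)) = Mul(2, U, V))
A = -112 (A = Add(-107, -5) = -112)
Function('c')(F, x) = Add(3, Mul(-1, Pow(Add(3, x), 2))) (Function('c')(F, x) = Add(3, Mul(-1, Pow(Add(x, 3), 2))) = Add(3, Mul(-1, Pow(Add(3, x), 2))))
Add(-7130, Mul(-1, Function('c')(Function('f')(13, Add(2, Mul(-1, 8))), A))) = Add(-7130, Mul(-1, Add(3, Mul(-1, Pow(Add(3, -112), 2))))) = Add(-7130, Mul(-1, Add(3, Mul(-1, Pow(-109, 2))))) = Add(-7130, Mul(-1, Add(3, Mul(-1, 11881)))) = Add(-7130, Mul(-1, Add(3, -11881))) = Add(-7130, Mul(-1, -11878)) = Add(-7130, 11878) = 4748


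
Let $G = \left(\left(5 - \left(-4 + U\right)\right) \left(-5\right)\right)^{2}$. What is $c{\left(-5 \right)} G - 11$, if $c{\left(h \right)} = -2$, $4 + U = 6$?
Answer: $-2461$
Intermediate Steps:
$U = 2$ ($U = -4 + 6 = 2$)
$G = 1225$ ($G = \left(\left(5 + \left(4 - 2\right)\right) \left(-5\right)\right)^{2} = \left(\left(5 + 2\right) \left(-5\right)\right)^{2} = \left(7 \left(-5\right)\right)^{2} = \left(-35\right)^{2} = 1225$)
$c{\left(-5 \right)} G - 11 = \left(-2\right) 1225 - 11 = -2450 - 11 = -2461$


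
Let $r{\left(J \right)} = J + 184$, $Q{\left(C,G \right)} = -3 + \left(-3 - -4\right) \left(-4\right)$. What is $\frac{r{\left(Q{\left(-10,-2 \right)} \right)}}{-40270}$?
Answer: $- \frac{177}{40270} \approx -0.0043953$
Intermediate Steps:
$Q{\left(C,G \right)} = -7$ ($Q{\left(C,G \right)} = -3 + \left(-3 + 4\right) \left(-4\right) = -3 + 1 \left(-4\right) = -3 - 4 = -7$)
$r{\left(J \right)} = 184 + J$
$\frac{r{\left(Q{\left(-10,-2 \right)} \right)}}{-40270} = \frac{184 - 7}{-40270} = 177 \left(- \frac{1}{40270}\right) = - \frac{177}{40270}$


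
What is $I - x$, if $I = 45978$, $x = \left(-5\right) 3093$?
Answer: $61443$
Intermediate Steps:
$x = -15465$
$I - x = 45978 - -15465 = 45978 + 15465 = 61443$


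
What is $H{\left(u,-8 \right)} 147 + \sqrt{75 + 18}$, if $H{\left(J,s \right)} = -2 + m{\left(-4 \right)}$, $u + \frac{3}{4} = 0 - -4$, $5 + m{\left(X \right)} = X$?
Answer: $-1617 + \sqrt{93} \approx -1607.4$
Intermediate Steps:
$m{\left(X \right)} = -5 + X$
$u = \frac{13}{4}$ ($u = - \frac{3}{4} + \left(0 - -4\right) = - \frac{3}{4} + \left(0 + 4\right) = - \frac{3}{4} + 4 = \frac{13}{4} \approx 3.25$)
$H{\left(J,s \right)} = -11$ ($H{\left(J,s \right)} = -2 - 9 = -11$)
$H{\left(u,-8 \right)} 147 + \sqrt{75 + 18} = \left(-11\right) 147 + \sqrt{75 + 18} = -1617 + \sqrt{93}$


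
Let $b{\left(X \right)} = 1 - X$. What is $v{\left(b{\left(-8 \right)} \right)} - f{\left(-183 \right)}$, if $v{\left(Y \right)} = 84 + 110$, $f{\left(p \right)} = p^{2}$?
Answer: $-33295$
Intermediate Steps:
$v{\left(Y \right)} = 194$
$v{\left(b{\left(-8 \right)} \right)} - f{\left(-183 \right)} = 194 - \left(-183\right)^{2} = 194 - 33489 = -33295$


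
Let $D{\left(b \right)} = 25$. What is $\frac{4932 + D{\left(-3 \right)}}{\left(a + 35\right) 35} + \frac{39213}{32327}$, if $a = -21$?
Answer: $\frac{179459309}{15840230} \approx 11.329$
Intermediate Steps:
$\frac{4932 + D{\left(-3 \right)}}{\left(a + 35\right) 35} + \frac{39213}{32327} = \frac{4932 + 25}{\left(-21 + 35\right) 35} + \frac{39213}{32327} = \frac{4957}{14 \cdot 35} + 39213 \cdot \frac{1}{32327} = \frac{4957}{490} + \frac{39213}{32327} = \frac{179459309}{15840230}$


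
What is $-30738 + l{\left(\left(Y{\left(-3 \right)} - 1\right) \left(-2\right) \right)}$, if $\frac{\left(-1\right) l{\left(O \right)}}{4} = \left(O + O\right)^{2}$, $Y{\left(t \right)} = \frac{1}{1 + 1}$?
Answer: $-30754$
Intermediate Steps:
$Y{\left(t \right)} = \frac{1}{2}$
$l{\left(O \right)} = - 16 O^{2}$ ($l{\left(O \right)} = - 4 \left(O + O\right)^{2} = - 4 \left(2 O\right)^{2} = - 4 \cdot 4 O^{2} = - 16 O^{2}$)
$-30738 + l{\left(\left(Y{\left(-3 \right)} - 1\right) \left(-2\right) \right)} = -30738 - 16 \left(\left(\frac{1}{2} - 1\right) \left(-2\right)\right)^{2} = -30738 - 16 \left(\left(- \frac{1}{2}\right) \left(-2\right)\right)^{2} = -30738 - 16 \cdot 1^{2} = -30738 - 16 = -30754$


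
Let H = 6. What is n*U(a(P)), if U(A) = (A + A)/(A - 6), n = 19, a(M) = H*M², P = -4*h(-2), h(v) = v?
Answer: 2432/63 ≈ 38.603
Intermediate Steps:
P = 8 (P = -4*(-2) = 8)
a(M) = 6*M²
U(A) = 2*A/(-6 + A) (U(A) = (2*A)/(-6 + A) = 2*A/(-6 + A))
n*U(a(P)) = 19*(2*(6*8²)/(-6 + 6*8²)) = 19*(2*(6*64)/(-6 + 6*64)) = 19*(2*384/(-6 + 384)) = 19*(2*384/378) = 19*(2*384*(1/378)) = 19*(128/63) = 2432/63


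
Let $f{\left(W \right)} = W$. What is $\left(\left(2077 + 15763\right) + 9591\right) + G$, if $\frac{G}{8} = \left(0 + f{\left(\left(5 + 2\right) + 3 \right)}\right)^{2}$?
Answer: $28231$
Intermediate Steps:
$G = 800$ ($G = 8 \left(0 + \left(\left(5 + 2\right) + 3\right)\right)^{2} = 8 \left(0 + \left(7 + 3\right)\right)^{2} = 8 \left(0 + 10\right)^{2} = 8 \cdot 10^{2} = 8 \cdot 100 = 800$)
$\left(\left(2077 + 15763\right) + 9591\right) + G = \left(\left(2077 + 15763\right) + 9591\right) + 800 = \left(17840 + 9591\right) + 800 = 27431 + 800 = 28231$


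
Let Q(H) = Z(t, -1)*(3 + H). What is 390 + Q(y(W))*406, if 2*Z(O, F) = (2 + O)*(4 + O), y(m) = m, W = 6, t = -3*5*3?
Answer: 3221391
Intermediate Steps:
t = -45 (t = -15*3 = -45)
Z(O, F) = (2 + O)*(4 + O)/2 (Z(O, F) = ((2 + O)*(4 + O))/2 = (2 + O)*(4 + O)/2)
Q(H) = 5289/2 + 1763*H/2 (Q(H) = (4 + (½)*(-45)² + 3*(-45))*(3 + H) = (4 + (½)*2025 - 135)*(3 + H) = (4 + 2025/2 - 135)*(3 + H) = 1763*(3 + H)/2 = 5289/2 + 1763*H/2)
390 + Q(y(W))*406 = 390 + (5289/2 + (1763/2)*6)*406 = 390 + (5289/2 + 5289)*406 = 390 + (15867/2)*406 = 390 + 3221001 = 3221391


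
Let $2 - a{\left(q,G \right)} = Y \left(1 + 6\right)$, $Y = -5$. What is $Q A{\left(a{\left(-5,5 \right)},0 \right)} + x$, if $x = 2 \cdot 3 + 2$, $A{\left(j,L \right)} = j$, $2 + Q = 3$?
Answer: $45$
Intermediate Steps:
$Q = 1$ ($Q = -2 + 3 = 1$)
$a{\left(q,G \right)} = 37$ ($a{\left(q,G \right)} = 2 - - 5 \left(1 + 6\right) = 2 - \left(-5\right) 7 = 2 - -35 = 2 + 35 = 37$)
$x = 8$ ($x = 6 + 2 = 8$)
$Q A{\left(a{\left(-5,5 \right)},0 \right)} + x = 1 \cdot 37 + 8 = 37 + 8 = 45$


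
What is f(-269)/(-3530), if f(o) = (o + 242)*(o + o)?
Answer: -7263/1765 ≈ -4.1150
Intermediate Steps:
f(o) = 2*o*(242 + o) (f(o) = (242 + o)*(2*o) = 2*o*(242 + o))
f(-269)/(-3530) = (2*(-269)*(242 - 269))/(-3530) = (2*(-269)*(-27))*(-1/3530) = 14526*(-1/3530) = -7263/1765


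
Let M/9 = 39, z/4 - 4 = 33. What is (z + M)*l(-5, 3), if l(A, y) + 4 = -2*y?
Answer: -4990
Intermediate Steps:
z = 148 (z = 16 + 4*33 = 16 + 132 = 148)
l(A, y) = -4 - 2*y
M = 351 (M = 9*39 = 351)
(z + M)*l(-5, 3) = (148 + 351)*(-4 - 2*3) = 499*(-4 - 6) = 499*(-10) = -4990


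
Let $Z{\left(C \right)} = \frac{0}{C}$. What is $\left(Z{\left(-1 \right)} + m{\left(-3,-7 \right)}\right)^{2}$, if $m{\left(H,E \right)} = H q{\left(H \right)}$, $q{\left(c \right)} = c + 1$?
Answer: $36$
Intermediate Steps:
$q{\left(c \right)} = 1 + c$
$Z{\left(C \right)} = 0$
$m{\left(H,E \right)} = H \left(1 + H\right)$
$\left(Z{\left(-1 \right)} + m{\left(-3,-7 \right)}\right)^{2} = \left(0 - 3 \left(1 - 3\right)\right)^{2} = \left(0 - -6\right)^{2} = \left(0 + 6\right)^{2} = 6^{2} = 36$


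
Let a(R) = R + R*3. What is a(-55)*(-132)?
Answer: 29040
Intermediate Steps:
a(R) = 4*R (a(R) = R + 3*R = 4*R)
a(-55)*(-132) = (4*(-55))*(-132) = -220*(-132) = 29040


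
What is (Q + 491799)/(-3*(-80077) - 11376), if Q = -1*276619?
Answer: 43036/45771 ≈ 0.94025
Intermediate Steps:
Q = -276619
(Q + 491799)/(-3*(-80077) - 11376) = (-276619 + 491799)/(-3*(-80077) - 11376) = 215180/(240231 - 11376) = 215180/228855 = 215180*(1/228855) = 43036/45771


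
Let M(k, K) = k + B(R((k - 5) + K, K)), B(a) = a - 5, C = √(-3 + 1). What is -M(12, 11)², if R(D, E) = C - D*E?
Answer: -36479 + 382*I*√2 ≈ -36479.0 + 540.23*I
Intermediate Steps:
C = I*√2 (C = √(-2) = I*√2 ≈ 1.4142*I)
R(D, E) = I*√2 - D*E
B(a) = -5 + a
M(k, K) = -5 + k + I*√2 - K*(-5 + K + k) (M(k, K) = k + (-5 + (I*√2 - ((k - 5) + K)*K)) = k + (-5 + (I*√2 - ((-5 + k) + K)*K)) = k + (-5 + (I*√2 - (-5 + K + k)*K)) = k + (-5 + (I*√2 - K*(-5 + K + k))) = k + (-5 + I*√2 - K*(-5 + K + k)) = -5 + k + I*√2 - K*(-5 + K + k))
-M(12, 11)² = -(-5 + 12 + I*√2 - 1*11*(-5 + 11 + 12))² = -(-5 + 12 + I*√2 - 1*11*18)² = -(-5 + 12 + I*√2 - 198)² = -(-191 + I*√2)²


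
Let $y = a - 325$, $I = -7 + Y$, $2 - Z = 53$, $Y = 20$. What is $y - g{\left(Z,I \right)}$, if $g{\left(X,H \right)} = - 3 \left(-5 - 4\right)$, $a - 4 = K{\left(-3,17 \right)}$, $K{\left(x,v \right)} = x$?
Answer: $-351$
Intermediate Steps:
$a = 1$ ($a = 4 - 3 = 1$)
$Z = -51$ ($Z = 2 - 53 = -51$)
$I = 13$ ($I = -7 + 20 = 13$)
$y = -324$ ($y = 1 - 325 = -324$)
$g{\left(X,H \right)} = 27$ ($g{\left(X,H \right)} = \left(-3\right) \left(-9\right) = 27$)
$y - g{\left(Z,I \right)} = -324 - 27 = -351$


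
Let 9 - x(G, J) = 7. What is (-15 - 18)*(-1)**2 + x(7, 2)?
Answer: -31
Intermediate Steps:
x(G, J) = 2 (x(G, J) = 9 - 1*7 = 9 - 7 = 2)
(-15 - 18)*(-1)**2 + x(7, 2) = (-15 - 18)*(-1)**2 + 2 = -33*1 + 2 = -33 + 2 = -31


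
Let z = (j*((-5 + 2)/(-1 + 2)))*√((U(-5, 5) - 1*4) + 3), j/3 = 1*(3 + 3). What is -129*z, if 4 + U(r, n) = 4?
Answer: 6966*I ≈ 6966.0*I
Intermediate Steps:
U(r, n) = 0 (U(r, n) = -4 + 4 = 0)
j = 18 (j = 3*(1*(3 + 3)) = 3*(1*6) = 3*6 = 18)
z = -54*I (z = (18*((-5 + 2)/(-1 + 2)))*√((0 - 1*4) + 3) = (18*(-3/1))*√((0 - 4) + 3) = (18*(-3*1))*√(-4 + 3) = (18*(-3))*√(-1) = -54*I ≈ -54.0*I)
-129*z = -(-6966)*I = 6966*I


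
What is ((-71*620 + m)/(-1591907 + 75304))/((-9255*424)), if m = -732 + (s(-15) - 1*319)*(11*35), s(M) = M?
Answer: -86671/2975666082180 ≈ -2.9127e-8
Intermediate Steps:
m = -129322 (m = -732 + (-15 - 1*319)*(11*35) = -732 + (-15 - 319)*385 = -732 - 334*385 = -732 - 128590 = -129322)
((-71*620 + m)/(-1591907 + 75304))/((-9255*424)) = ((-71*620 - 129322)/(-1591907 + 75304))/((-9255*424)) = ((-44020 - 129322)/(-1516603))/(-3924120) = -173342*(-1/1516603)*(-1/3924120) = (173342/1516603)*(-1/3924120) = -86671/2975666082180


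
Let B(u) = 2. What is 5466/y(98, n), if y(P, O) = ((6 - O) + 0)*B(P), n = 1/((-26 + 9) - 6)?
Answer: 62859/139 ≈ 452.22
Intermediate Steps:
n = -1/23 (n = 1/(-17 - 6) = 1/(-23) = -1/23 ≈ -0.043478)
y(P, O) = 12 - 2*O (y(P, O) = ((6 - O) + 0)*2 = (6 - O)*2 = 12 - 2*O)
5466/y(98, n) = 5466/(12 - 2*(-1/23)) = 5466/(12 + 2/23) = 5466/(278/23) = 5466*(23/278) = 62859/139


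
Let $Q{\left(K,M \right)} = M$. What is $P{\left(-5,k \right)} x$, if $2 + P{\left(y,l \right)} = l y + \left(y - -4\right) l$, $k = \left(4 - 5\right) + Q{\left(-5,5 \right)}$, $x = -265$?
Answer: $6890$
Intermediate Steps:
$k = 4$ ($k = \left(4 - 5\right) + 5 = -1 + 5 = 4$)
$P{\left(y,l \right)} = -2 + l y + l \left(4 + y\right)$ ($P{\left(y,l \right)} = -2 + \left(l y + \left(y - -4\right) l\right) = -2 + \left(l y + \left(y + 4\right) l\right) = -2 + \left(l y + \left(4 + y\right) l\right) = -2 + \left(l y + l \left(4 + y\right)\right) = -2 + l y + l \left(4 + y\right)$)
$P{\left(-5,k \right)} x = \left(-2 + 4 \cdot 4 + 2 \cdot 4 \left(-5\right)\right) \left(-265\right) = \left(-2 + 16 - 40\right) \left(-265\right) = \left(-26\right) \left(-265\right) = 6890$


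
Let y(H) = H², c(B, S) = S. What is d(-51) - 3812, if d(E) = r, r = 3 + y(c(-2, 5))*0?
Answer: -3809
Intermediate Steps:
r = 3 (r = 3 + 5²*0 = 3 + 25*0 = 3 + 0 = 3)
d(E) = 3
d(-51) - 3812 = 3 - 3812 = -3809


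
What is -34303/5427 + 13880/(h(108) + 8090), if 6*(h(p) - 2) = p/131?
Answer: -2649577565/575299989 ≈ -4.6056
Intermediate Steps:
h(p) = 2 + p/786 (h(p) = 2 + (p/131)/6 = 2 + p/786)
-34303/5427 + 13880/(h(108) + 8090) = -34303/5427 + 13880/((2 + (1/786)*108) + 8090) = -34303*1/5427 + 13880/((2 + 18/131) + 8090) = -34303/5427 + 13880/(280/131 + 8090) = -34303/5427 + 13880/(1060070/131) = -34303/5427 + 13880*(131/1060070) = -34303/5427 + 181828/106007 = -2649577565/575299989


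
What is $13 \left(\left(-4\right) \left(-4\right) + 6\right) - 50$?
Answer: $236$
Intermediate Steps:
$13 \left(\left(-4\right) \left(-4\right) + 6\right) - 50 = 13 \left(16 + 6\right) - 50 = 13 \cdot 22 - 50 = 286 - 50 = 236$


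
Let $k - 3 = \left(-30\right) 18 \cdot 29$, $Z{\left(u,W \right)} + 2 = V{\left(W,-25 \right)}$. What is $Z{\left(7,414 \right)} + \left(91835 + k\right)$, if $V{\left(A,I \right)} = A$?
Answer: $76590$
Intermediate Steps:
$Z{\left(u,W \right)} = -2 + W$
$k = -15657$ ($k = 3 + \left(-30\right) 18 \cdot 29 = 3 - 15660 = -15657$)
$Z{\left(7,414 \right)} + \left(91835 + k\right) = \left(-2 + 414\right) + \left(91835 - 15657\right) = 412 + 76178 = 76590$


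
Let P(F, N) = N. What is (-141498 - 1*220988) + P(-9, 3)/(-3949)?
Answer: -1431457217/3949 ≈ -3.6249e+5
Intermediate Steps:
(-141498 - 1*220988) + P(-9, 3)/(-3949) = (-141498 - 1*220988) + 3/(-3949) = (-141498 - 220988) + 3*(-1/3949) = -362486 - 3/3949 = -1431457217/3949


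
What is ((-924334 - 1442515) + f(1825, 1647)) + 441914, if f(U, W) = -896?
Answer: -1925831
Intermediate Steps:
((-924334 - 1442515) + f(1825, 1647)) + 441914 = ((-924334 - 1442515) - 896) + 441914 = (-2366849 - 896) + 441914 = -2367745 + 441914 = -1925831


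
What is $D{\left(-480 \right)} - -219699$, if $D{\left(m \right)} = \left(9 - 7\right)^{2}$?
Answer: $219703$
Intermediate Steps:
$D{\left(m \right)} = 4$ ($D{\left(m \right)} = 2^{2} = 4$)
$D{\left(-480 \right)} - -219699 = 4 - -219699 = 4 + 219699 = 219703$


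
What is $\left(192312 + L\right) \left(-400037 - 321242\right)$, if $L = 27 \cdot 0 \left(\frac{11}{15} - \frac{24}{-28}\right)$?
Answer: $-138710607048$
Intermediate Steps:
$L = 0$ ($L = 0 \left(11 \cdot \frac{1}{15} - - \frac{6}{7}\right) = 0 \left(\frac{11}{15} + \frac{6}{7}\right) = 0 \cdot \frac{167}{105} = 0$)
$\left(192312 + L\right) \left(-400037 - 321242\right) = \left(192312 + 0\right) \left(-400037 - 321242\right) = 192312 \left(-721279\right) = -138710607048$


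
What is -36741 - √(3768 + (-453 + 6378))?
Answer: -36741 - 3*√1077 ≈ -36839.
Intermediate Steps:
-36741 - √(3768 + (-453 + 6378)) = -36741 - √(3768 + 5925) = -36741 - √9693 = -36741 - 3*√1077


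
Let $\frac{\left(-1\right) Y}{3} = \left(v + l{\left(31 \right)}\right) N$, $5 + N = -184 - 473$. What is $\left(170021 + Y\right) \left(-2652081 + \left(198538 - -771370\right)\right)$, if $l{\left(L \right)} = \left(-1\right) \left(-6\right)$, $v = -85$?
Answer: $-22081884971$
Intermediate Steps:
$N = -662$ ($N = -5 - 657 = -662$)
$l{\left(L \right)} = 6$
$Y = -156894$ ($Y = - 3 \left(-85 + 6\right) \left(-662\right) = - 3 \left(\left(-79\right) \left(-662\right)\right) = \left(-3\right) 52298 = -156894$)
$\left(170021 + Y\right) \left(-2652081 + \left(198538 - -771370\right)\right) = \left(170021 - 156894\right) \left(-2652081 + \left(198538 - -771370\right)\right) = 13127 \left(-2652081 + \left(198538 + 771370\right)\right) = 13127 \left(-2652081 + 969908\right) = 13127 \left(-1682173\right) = -22081884971$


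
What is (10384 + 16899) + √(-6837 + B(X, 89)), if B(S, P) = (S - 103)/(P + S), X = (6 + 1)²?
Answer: 27283 + 2*I*√904245/23 ≈ 27283.0 + 82.688*I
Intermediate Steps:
X = 49 (X = 7² = 49)
B(S, P) = (-103 + S)/(P + S)
(10384 + 16899) + √(-6837 + B(X, 89)) = (10384 + 16899) + √(-6837 + (-103 + 49)/(89 + 49)) = 27283 + √(-6837 - 54/138) = 27283 + √(-6837 + (1/138)*(-54)) = 27283 + √(-6837 - 9/23) = 27283 + √(-157260/23) = 27283 + 2*I*√904245/23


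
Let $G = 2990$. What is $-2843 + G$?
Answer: $147$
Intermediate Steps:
$-2843 + G = -2843 + 2990 = 147$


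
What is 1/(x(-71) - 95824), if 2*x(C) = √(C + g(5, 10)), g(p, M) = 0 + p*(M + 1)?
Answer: -23956/2295559745 - I/4591119490 ≈ -1.0436e-5 - 2.1781e-10*I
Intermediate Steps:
g(p, M) = p*(1 + M) (g(p, M) = 0 + p*(1 + M) = p*(1 + M))
x(C) = √(55 + C)/2 (x(C) = √(C + 5*(1 + 10))/2 = √(C + 5*11)/2 = √(C + 55)/2 = √(55 + C)/2)
1/(x(-71) - 95824) = 1/(√(55 - 71)/2 - 95824) = 1/(√(-16)/2 - 95824) = 1/((4*I)/2 - 95824) = 1/(2*I - 95824) = 1/(-95824 + 2*I) = (-95824 - 2*I)/9182238980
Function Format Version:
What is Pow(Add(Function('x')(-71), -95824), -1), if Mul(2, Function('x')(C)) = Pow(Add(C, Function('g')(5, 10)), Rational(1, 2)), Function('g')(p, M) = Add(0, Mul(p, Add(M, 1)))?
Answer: Add(Rational(-23956, 2295559745), Mul(Rational(-1, 4591119490), I)) ≈ Add(-1.0436e-5, Mul(-2.1781e-10, I))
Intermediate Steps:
Function('g')(p, M) = Mul(p, Add(1, M)) (Function('g')(p, M) = Add(0, Mul(p, Add(1, M))) = Mul(p, Add(1, M)))
Function('x')(C) = Mul(Rational(1, 2), Pow(Add(55, C), Rational(1, 2))) (Function('x')(C) = Mul(Rational(1, 2), Pow(Add(C, Mul(5, Add(1, 10))), Rational(1, 2))) = Mul(Rational(1, 2), Pow(Add(C, Mul(5, 11)), Rational(1, 2))) = Mul(Rational(1, 2), Pow(Add(C, 55), Rational(1, 2))) = Mul(Rational(1, 2), Pow(Add(55, C), Rational(1, 2))))
Pow(Add(Function('x')(-71), -95824), -1) = Pow(Add(Mul(Rational(1, 2), Pow(Add(55, -71), Rational(1, 2))), -95824), -1) = Pow(Add(Mul(Rational(1, 2), Pow(-16, Rational(1, 2))), -95824), -1) = Pow(Add(Mul(Rational(1, 2), Mul(4, I)), -95824), -1) = Pow(Add(Mul(2, I), -95824), -1) = Pow(Add(-95824, Mul(2, I)), -1) = Mul(Rational(1, 9182238980), Add(-95824, Mul(-2, I)))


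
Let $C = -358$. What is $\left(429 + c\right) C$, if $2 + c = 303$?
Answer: $-261340$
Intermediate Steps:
$c = 301$ ($c = -2 + 303 = 301$)
$\left(429 + c\right) C = \left(429 + 301\right) \left(-358\right) = 730 \left(-358\right) = -261340$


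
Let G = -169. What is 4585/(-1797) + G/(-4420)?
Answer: -1535539/610980 ≈ -2.5132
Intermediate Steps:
4585/(-1797) + G/(-4420) = 4585/(-1797) - 169/(-4420) = 4585*(-1/1797) - 169*(-1/4420) = -4585/1797 + 13/340 = -1535539/610980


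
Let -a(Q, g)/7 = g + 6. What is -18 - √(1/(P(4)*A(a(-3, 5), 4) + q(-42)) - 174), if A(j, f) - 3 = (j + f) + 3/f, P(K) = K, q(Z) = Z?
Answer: -18 - I*√17706733/319 ≈ -18.0 - 13.191*I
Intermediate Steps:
a(Q, g) = -42 - 7*g (a(Q, g) = -7*(g + 6) = -7*(6 + g) = -42 - 7*g)
A(j, f) = 3 + f + j + 3/f (A(j, f) = 3 + ((j + f) + 3/f) = 3 + ((f + j) + 3/f) = 3 + (f + j + 3/f) = 3 + f + j + 3/f)
-18 - √(1/(P(4)*A(a(-3, 5), 4) + q(-42)) - 174) = -18 - √(1/(4*(3 + 4 + (-42 - 7*5) + 3/4) - 42) - 174) = -18 - √(1/(4*(3 + 4 + (-42 - 35) + 3*(¼)) - 42) - 174) = -18 - √(1/(4*(3 + 4 - 77 + ¾) - 42) - 174) = -18 - √(1/(4*(-277/4) - 42) - 174) = -18 - √(1/(-277 - 42) - 174) = -18 - √(1/(-319) - 174) = -18 - √(-1/319 - 174) = -18 - √(-55507/319) = -18 - I*√17706733/319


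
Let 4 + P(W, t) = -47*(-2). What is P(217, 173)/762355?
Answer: 18/152471 ≈ 0.00011806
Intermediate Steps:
P(W, t) = 90 (P(W, t) = -4 - 47*(-2) = -4 + 94 = 90)
P(217, 173)/762355 = 90/762355 = 90*(1/762355) = 18/152471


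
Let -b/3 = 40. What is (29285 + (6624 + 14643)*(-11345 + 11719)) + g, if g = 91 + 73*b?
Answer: 7974474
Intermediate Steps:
b = -120 (b = -3*40 = -120)
g = -8669 (g = 91 + 73*(-120) = 91 - 8760 = -8669)
(29285 + (6624 + 14643)*(-11345 + 11719)) + g = (29285 + (6624 + 14643)*(-11345 + 11719)) - 8669 = (29285 + 21267*374) - 8669 = (29285 + 7953858) - 8669 = 7983143 - 8669 = 7974474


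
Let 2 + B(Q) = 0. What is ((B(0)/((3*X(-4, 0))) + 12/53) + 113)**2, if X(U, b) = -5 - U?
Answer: 327935881/25281 ≈ 12972.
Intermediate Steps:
B(Q) = -2 (B(Q) = -2 + 0 = -2)
((B(0)/((3*X(-4, 0))) + 12/53) + 113)**2 = ((-2*1/(3*(-5 - 1*(-4))) + 12/53) + 113)**2 = ((-2*1/(3*(-5 + 4)) + 12*(1/53)) + 113)**2 = ((-2/(3*(-1)) + 12/53) + 113)**2 = ((-2/(-3) + 12/53) + 113)**2 = ((-2*(-1/3) + 12/53) + 113)**2 = ((2/3 + 12/53) + 113)**2 = (142/159 + 113)**2 = (18109/159)**2 = 327935881/25281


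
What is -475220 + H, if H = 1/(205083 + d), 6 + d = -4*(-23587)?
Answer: -142292748499/299425 ≈ -4.7522e+5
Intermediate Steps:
d = 94342 (d = -6 - 4*(-23587) = -6 + 94348 = 94342)
H = 1/299425 (H = 1/(205083 + 94342) = 1/299425 ≈ 3.3397e-6)
-475220 + H = -475220 + 1/299425 = -142292748499/299425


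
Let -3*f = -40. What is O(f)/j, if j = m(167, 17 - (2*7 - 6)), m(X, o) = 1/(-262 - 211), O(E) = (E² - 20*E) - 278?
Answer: 1561846/9 ≈ 1.7354e+5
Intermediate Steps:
f = 40/3 (f = -⅓*(-40) = 40/3 ≈ 13.333)
O(E) = -278 + E² - 20*E
m(X, o) = -1/473 (m(X, o) = 1/(-473) = -1/473)
j = -1/473 ≈ -0.0021142
O(f)/j = (-278 + (40/3)² - 20*40/3)/(-1/473) = (-278 + 1600/9 - 800/3)*(-473) = -3302/9*(-473) = 1561846/9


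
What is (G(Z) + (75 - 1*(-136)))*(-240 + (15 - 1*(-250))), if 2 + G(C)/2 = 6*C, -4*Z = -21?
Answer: 6750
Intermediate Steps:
Z = 21/4 (Z = -¼*(-21) = 21/4 ≈ 5.2500)
G(C) = -4 + 12*C (G(C) = -4 + 2*(6*C) = -4 + 12*C)
(G(Z) + (75 - 1*(-136)))*(-240 + (15 - 1*(-250))) = ((-4 + 12*(21/4)) + (75 - 1*(-136)))*(-240 + (15 - 1*(-250))) = ((-4 + 63) + (75 + 136))*(-240 + (15 + 250)) = (59 + 211)*(-240 + 265) = 270*25 = 6750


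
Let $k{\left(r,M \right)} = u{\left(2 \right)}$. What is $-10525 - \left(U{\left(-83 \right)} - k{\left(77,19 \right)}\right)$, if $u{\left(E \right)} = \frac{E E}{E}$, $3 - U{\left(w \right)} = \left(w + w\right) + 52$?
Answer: $-10640$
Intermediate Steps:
$U{\left(w \right)} = -49 - 2 w$ ($U{\left(w \right)} = 3 - \left(\left(w + w\right) + 52\right) = 3 - \left(2 w + 52\right) = 3 - \left(52 + 2 w\right) = -49 - 2 w$)
$u{\left(E \right)} = E$ ($u{\left(E \right)} = \frac{E^{2}}{E} = E$)
$k{\left(r,M \right)} = 2$
$-10525 - \left(U{\left(-83 \right)} - k{\left(77,19 \right)}\right) = -10525 - \left(\left(-49 - -166\right) - 2\right) = -10525 - \left(\left(-49 + 166\right) - 2\right) = -10525 - \left(117 - 2\right) = -10525 - 115 = -10640$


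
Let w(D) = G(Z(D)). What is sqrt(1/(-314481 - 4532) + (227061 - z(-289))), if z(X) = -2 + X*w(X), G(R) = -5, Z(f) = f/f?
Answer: sqrt(22960984611502429)/319013 ≈ 474.99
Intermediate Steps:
Z(f) = 1
w(D) = -5
z(X) = -2 - 5*X (z(X) = -2 + X*(-5) = -2 - 5*X)
sqrt(1/(-314481 - 4532) + (227061 - z(-289))) = sqrt(1/(-314481 - 4532) + (227061 - (-2 - 5*(-289)))) = sqrt(1/(-319013) + (227061 - (-2 + 1445))) = sqrt(-1/319013 + (227061 - 1*1443)) = sqrt(-1/319013 + (227061 - 1443)) = sqrt(-1/319013 + 225618) = sqrt(71975075033/319013) = sqrt(22960984611502429)/319013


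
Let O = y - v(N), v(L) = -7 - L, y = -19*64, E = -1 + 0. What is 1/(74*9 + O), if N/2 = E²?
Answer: -1/541 ≈ -0.0018484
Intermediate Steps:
E = -1
N = 2 (N = 2*(-1)² = 2*1 = 2)
y = -1216
O = -1207 (O = -1216 - (-7 - 1*2) = -1216 - (-7 - 2) = -1216 - 1*(-9) = -1216 + 9 = -1207)
1/(74*9 + O) = 1/(74*9 - 1207) = 1/(666 - 1207) = 1/(-541) = -1/541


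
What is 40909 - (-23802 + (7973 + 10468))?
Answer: 46270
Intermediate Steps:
40909 - (-23802 + (7973 + 10468)) = 40909 - (-23802 + 18441) = 40909 - 1*(-5361) = 40909 + 5361 = 46270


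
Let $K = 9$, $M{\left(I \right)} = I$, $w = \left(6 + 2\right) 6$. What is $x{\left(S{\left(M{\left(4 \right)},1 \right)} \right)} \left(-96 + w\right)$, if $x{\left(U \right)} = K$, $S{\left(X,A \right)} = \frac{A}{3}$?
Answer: $-432$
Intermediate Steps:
$w = 48$ ($w = 8 \cdot 6 = 48$)
$S{\left(X,A \right)} = \frac{A}{3}$ ($S{\left(X,A \right)} = A \frac{1}{3} = \frac{A}{3}$)
$x{\left(U \right)} = 9$
$x{\left(S{\left(M{\left(4 \right)},1 \right)} \right)} \left(-96 + w\right) = 9 \left(-96 + 48\right) = 9 \left(-48\right) = -432$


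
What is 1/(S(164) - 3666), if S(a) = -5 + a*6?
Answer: -1/2687 ≈ -0.00037216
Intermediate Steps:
S(a) = -5 + 6*a
1/(S(164) - 3666) = 1/((-5 + 6*164) - 3666) = 1/((-5 + 984) - 3666) = 1/(979 - 3666) = 1/(-2687) = -1/2687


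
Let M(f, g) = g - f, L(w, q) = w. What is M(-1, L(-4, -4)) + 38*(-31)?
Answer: -1181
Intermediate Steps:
M(-1, L(-4, -4)) + 38*(-31) = (-4 - 1*(-1)) + 38*(-31) = (-4 + 1) - 1178 = -3 - 1178 = -1181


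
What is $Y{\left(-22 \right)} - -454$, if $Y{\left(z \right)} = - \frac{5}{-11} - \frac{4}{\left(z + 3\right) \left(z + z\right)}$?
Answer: $\frac{94980}{209} \approx 454.45$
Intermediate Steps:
$Y{\left(z \right)} = \frac{5}{11} - \frac{2}{z \left(3 + z\right)}$ ($Y{\left(z \right)} = \left(-5\right) \left(- \frac{1}{11}\right) - \frac{4}{\left(3 + z\right) 2 z} = \frac{5}{11} - \frac{4}{2 z \left(3 + z\right)} = \frac{5}{11} - 4 \frac{1}{2 z \left(3 + z\right)} = \frac{5}{11} - \frac{2}{z \left(3 + z\right)}$)
$Y{\left(-22 \right)} - -454 = \frac{-22 + 5 \left(-22\right)^{2} + 15 \left(-22\right)}{11 \left(-22\right) \left(3 - 22\right)} - -454 = \frac{1}{11} \left(- \frac{1}{22}\right) \frac{1}{-19} \left(-22 + 5 \cdot 484 - 330\right) + 454 = \frac{1}{11} \left(- \frac{1}{22}\right) \left(- \frac{1}{19}\right) \left(-22 + 2420 - 330\right) + 454 = \frac{1}{11} \left(- \frac{1}{22}\right) \left(- \frac{1}{19}\right) 2068 + 454 = \frac{94}{209} + 454 = \frac{94980}{209}$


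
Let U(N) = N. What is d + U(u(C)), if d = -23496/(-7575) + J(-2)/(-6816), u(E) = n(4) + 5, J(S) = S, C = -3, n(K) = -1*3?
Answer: 43904381/8605200 ≈ 5.1021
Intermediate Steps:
n(K) = -3
u(E) = 2 (u(E) = -3 + 5 = 2)
d = 26693981/8605200 (d = -23496/(-7575) - 2/(-6816) = -23496*(-1/7575) - 2*(-1/6816) = 7832/2525 + 1/3408 = 26693981/8605200 ≈ 3.1021)
d + U(u(C)) = 26693981/8605200 + 2 = 43904381/8605200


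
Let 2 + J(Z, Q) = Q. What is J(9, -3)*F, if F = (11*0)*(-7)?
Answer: 0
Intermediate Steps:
J(Z, Q) = -2 + Q
F = 0 (F = 0*(-7) = 0)
J(9, -3)*F = (-2 - 3)*0 = -5*0 = 0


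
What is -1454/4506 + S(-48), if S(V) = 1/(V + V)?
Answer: -8005/24032 ≈ -0.33310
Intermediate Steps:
S(V) = 1/(2*V)
-1454/4506 + S(-48) = -1454/4506 + (½)/(-48) = -1454*1/4506 + (½)*(-1/48) = -727/2253 - 1/96 = -8005/24032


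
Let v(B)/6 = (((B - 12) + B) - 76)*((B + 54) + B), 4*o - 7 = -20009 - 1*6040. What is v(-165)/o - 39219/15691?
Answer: -1307855415/12018383 ≈ -108.82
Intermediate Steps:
o = -13021/2 (o = 7/4 + (-20009 - 1*6040)/4 = 7/4 + (-20009 - 6040)/4 = 7/4 + (¼)*(-26049) = 7/4 - 26049/4 = -13021/2 ≈ -6510.5)
v(B) = 6*(-88 + 2*B)*(54 + 2*B) (v(B) = 6*((((B - 12) + B) - 76)*((B + 54) + B)) = 6*((((-12 + B) + B) - 76)*((54 + B) + B)) = 6*(((-12 + 2*B) - 76)*(54 + 2*B)) = 6*((-88 + 2*B)*(54 + 2*B)) = 6*(-88 + 2*B)*(54 + 2*B))
v(-165)/o - 39219/15691 = (-28512 - 408*(-165) + 24*(-165)²)/(-13021/2) - 39219/15691 = (-28512 + 67320 + 24*27225)*(-2/13021) - 39219*1/15691 = (-28512 + 67320 + 653400)*(-2/13021) - 2307/923 = 692208*(-2/13021) - 2307/923 = -1384416/13021 - 2307/923 = -1307855415/12018383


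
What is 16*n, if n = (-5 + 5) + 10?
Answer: 160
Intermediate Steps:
n = 10 (n = 0 + 10 = 10)
16*n = 16*10 = 160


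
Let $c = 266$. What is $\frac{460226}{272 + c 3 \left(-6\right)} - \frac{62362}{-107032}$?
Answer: $- \frac{6122160305}{60419564} \approx -101.33$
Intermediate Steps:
$\frac{460226}{272 + c 3 \left(-6\right)} - \frac{62362}{-107032} = \frac{460226}{272 + 266 \cdot 3 \left(-6\right)} - \frac{62362}{-107032} = \frac{460226}{272 + 266 \left(-18\right)} - - \frac{31181}{53516} = \frac{460226}{272 - 4788} + \frac{31181}{53516} = \frac{460226}{-4516} + \frac{31181}{53516} = 460226 \left(- \frac{1}{4516}\right) + \frac{31181}{53516} = - \frac{230113}{2258} + \frac{31181}{53516} = - \frac{6122160305}{60419564}$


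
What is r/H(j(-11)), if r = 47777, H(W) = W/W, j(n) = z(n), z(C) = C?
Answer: 47777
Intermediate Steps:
j(n) = n
H(W) = 1
r/H(j(-11)) = 47777/1 = 47777*1 = 47777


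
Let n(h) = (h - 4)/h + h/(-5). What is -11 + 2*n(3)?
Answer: -193/15 ≈ -12.867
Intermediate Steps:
n(h) = -h/5 + (-4 + h)/h (n(h) = (-4 + h)/h + h*(-1/5) = (-4 + h)/h - h/5 = -h/5 + (-4 + h)/h)
-11 + 2*n(3) = -11 + 2*(1 - 4/3 - 1/5*3) = -11 + 2*(1 - 4*1/3 - 3/5) = -11 + 2*(1 - 4/3 - 3/5) = -11 + 2*(-14/15) = -11 - 28/15 = -193/15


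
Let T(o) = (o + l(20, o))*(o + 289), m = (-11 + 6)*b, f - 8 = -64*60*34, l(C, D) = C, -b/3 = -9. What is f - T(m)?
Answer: -112842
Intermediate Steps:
b = 27 (b = -3*(-9) = 27)
f = -130552 (f = 8 - 64*60*34 = 8 - 3840*34 = 8 - 130560 = -130552)
m = -135 (m = (-11 + 6)*27 = -5*27 = -135)
T(o) = (20 + o)*(289 + o) (T(o) = (o + 20)*(o + 289) = (20 + o)*(289 + o))
f - T(m) = -130552 - (5780 + (-135)² + 309*(-135)) = -130552 - (5780 + 18225 - 41715) = -130552 - 1*(-17710) = -130552 + 17710 = -112842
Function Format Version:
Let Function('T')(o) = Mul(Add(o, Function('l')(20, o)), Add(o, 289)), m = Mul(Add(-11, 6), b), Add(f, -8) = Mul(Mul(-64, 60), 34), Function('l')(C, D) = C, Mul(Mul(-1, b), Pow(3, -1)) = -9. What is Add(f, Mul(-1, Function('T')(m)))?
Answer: -112842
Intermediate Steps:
b = 27 (b = Mul(-3, -9) = 27)
f = -130552 (f = Add(8, Mul(Mul(-64, 60), 34)) = Add(8, Mul(-3840, 34)) = Add(8, -130560) = -130552)
m = -135 (m = Mul(Add(-11, 6), 27) = Mul(-5, 27) = -135)
Function('T')(o) = Mul(Add(20, o), Add(289, o)) (Function('T')(o) = Mul(Add(o, 20), Add(o, 289)) = Mul(Add(20, o), Add(289, o)))
Add(f, Mul(-1, Function('T')(m))) = Add(-130552, Mul(-1, Add(5780, Pow(-135, 2), Mul(309, -135)))) = Add(-130552, Mul(-1, Add(5780, 18225, -41715))) = Add(-130552, Mul(-1, -17710)) = Add(-130552, 17710) = -112842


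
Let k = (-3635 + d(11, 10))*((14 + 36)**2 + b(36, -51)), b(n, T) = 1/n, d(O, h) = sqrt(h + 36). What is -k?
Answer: 327153635/36 - 90001*sqrt(46)/36 ≈ 9.0706e+6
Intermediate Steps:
d(O, h) = sqrt(36 + h)
k = -327153635/36 + 90001*sqrt(46)/36 (k = (-3635 + sqrt(36 + 10))*((14 + 36)**2 + 1/36) = (-3635 + sqrt(46))*(50**2 + 1/36) = (-3635 + sqrt(46))*(2500 + 1/36) = (-3635 + sqrt(46))*(90001/36) = -327153635/36 + 90001*sqrt(46)/36 ≈ -9.0706e+6)
-k = -(-327153635/36 + 90001*sqrt(46)/36) = 327153635/36 - 90001*sqrt(46)/36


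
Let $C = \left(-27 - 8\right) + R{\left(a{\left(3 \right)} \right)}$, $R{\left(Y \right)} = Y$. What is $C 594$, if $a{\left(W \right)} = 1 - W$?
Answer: $-21978$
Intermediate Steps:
$C = -37$ ($C = \left(-27 - 8\right) + \left(1 - 3\right) = -35 + \left(1 - 3\right) = -35 - 2 = -37$)
$C 594 = \left(-37\right) 594 = -21978$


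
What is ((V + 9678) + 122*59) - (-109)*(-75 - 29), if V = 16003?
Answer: 21543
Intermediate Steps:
((V + 9678) + 122*59) - (-109)*(-75 - 29) = ((16003 + 9678) + 122*59) - (-109)*(-75 - 29) = (25681 + 7198) - (-109)*(-104) = 32879 - 1*11336 = 32879 - 11336 = 21543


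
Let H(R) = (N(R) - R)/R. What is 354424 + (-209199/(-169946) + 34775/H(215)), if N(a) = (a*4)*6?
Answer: 1391272329119/3908758 ≈ 3.5594e+5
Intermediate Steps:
N(a) = 24*a (N(a) = (4*a)*6 = 24*a)
H(R) = 23 (H(R) = (24*R - R)/R = (23*R)/R = 23)
354424 + (-209199/(-169946) + 34775/H(215)) = 354424 + (-209199/(-169946) + 34775/23) = 354424 + (-209199*(-1/169946) + 34775*(1/23)) = 354424 + (209199/169946 + 34775/23) = 354424 + 5914683727/3908758 = 1391272329119/3908758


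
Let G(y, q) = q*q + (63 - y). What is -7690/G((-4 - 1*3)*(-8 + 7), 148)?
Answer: -769/2196 ≈ -0.35018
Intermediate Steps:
G(y, q) = 63 + q² - y (G(y, q) = q² + (63 - y) = 63 + q² - y)
-7690/G((-4 - 1*3)*(-8 + 7), 148) = -7690/(63 + 148² - (-4 - 1*3)*(-8 + 7)) = -7690/(63 + 21904 - (-4 - 3)*(-1)) = -7690/(63 + 21904 - (-7)*(-1)) = -7690/(63 + 21904 - 1*7) = -7690/(63 + 21904 - 7) = -7690/21960 = -7690*1/21960 = -769/2196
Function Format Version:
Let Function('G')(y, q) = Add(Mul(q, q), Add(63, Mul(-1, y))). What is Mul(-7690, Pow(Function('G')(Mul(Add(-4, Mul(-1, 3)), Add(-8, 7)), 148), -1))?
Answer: Rational(-769, 2196) ≈ -0.35018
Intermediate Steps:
Function('G')(y, q) = Add(63, Pow(q, 2), Mul(-1, y)) (Function('G')(y, q) = Add(Pow(q, 2), Add(63, Mul(-1, y))) = Add(63, Pow(q, 2), Mul(-1, y)))
Mul(-7690, Pow(Function('G')(Mul(Add(-4, Mul(-1, 3)), Add(-8, 7)), 148), -1)) = Mul(-7690, Pow(Add(63, Pow(148, 2), Mul(-1, Mul(Add(-4, Mul(-1, 3)), Add(-8, 7)))), -1)) = Mul(-7690, Pow(Add(63, 21904, Mul(-1, Mul(Add(-4, -3), -1))), -1)) = Mul(-7690, Pow(Add(63, 21904, Mul(-1, Mul(-7, -1))), -1)) = Mul(-7690, Pow(Add(63, 21904, Mul(-1, 7)), -1)) = Mul(-7690, Pow(Add(63, 21904, -7), -1)) = Mul(-7690, Pow(21960, -1)) = Mul(-7690, Rational(1, 21960)) = Rational(-769, 2196)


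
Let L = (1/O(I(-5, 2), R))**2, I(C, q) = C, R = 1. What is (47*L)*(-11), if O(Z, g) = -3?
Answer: -517/9 ≈ -57.444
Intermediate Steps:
L = 1/9 (L = (1/(-3))**2 = (-1/3)**2 = 1/9 ≈ 0.11111)
(47*L)*(-11) = (47*(1/9))*(-11) = (47/9)*(-11) = -517/9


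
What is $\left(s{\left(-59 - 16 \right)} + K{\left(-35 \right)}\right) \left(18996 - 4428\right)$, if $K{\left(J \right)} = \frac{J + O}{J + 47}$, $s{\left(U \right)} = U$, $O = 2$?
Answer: $-1132662$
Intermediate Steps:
$K{\left(J \right)} = \frac{2 + J}{47 + J}$ ($K{\left(J \right)} = \frac{J + 2}{J + 47} = \frac{2 + J}{47 + J}$)
$\left(s{\left(-59 - 16 \right)} + K{\left(-35 \right)}\right) \left(18996 - 4428\right) = \left(\left(-59 - 16\right) + \frac{2 - 35}{47 - 35}\right) \left(18996 - 4428\right) = \left(-75 + \frac{1}{12} \left(-33\right)\right) 14568 = \left(-75 - \frac{11}{4}\right) 14568 = \left(- \frac{311}{4}\right) 14568 = -1132662$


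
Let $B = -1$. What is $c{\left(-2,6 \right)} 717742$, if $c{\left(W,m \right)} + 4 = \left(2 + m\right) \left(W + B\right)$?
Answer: $-20096776$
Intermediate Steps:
$c{\left(W,m \right)} = -4 + \left(-1 + W\right) \left(2 + m\right)$ ($c{\left(W,m \right)} = -4 + \left(2 + m\right) \left(W - 1\right) = -4 + \left(2 + m\right) \left(-1 + W\right) = -4 + \left(-1 + W\right) \left(2 + m\right)$)
$c{\left(-2,6 \right)} 717742 = \left(-6 - 6 + 2 \left(-2\right) - 12\right) 717742 = \left(-6 - 6 - 4 - 12\right) 717742 = \left(-28\right) 717742 = -20096776$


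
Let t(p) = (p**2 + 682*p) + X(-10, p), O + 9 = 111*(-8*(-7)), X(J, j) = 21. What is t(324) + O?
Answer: 332172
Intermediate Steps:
O = 6207 (O = -9 + 111*(-8*(-7)) = -9 + 111*56 = -9 + 6216 = 6207)
t(p) = 21 + p**2 + 682*p (t(p) = (p**2 + 682*p) + 21 = 21 + p**2 + 682*p)
t(324) + O = (21 + 324**2 + 682*324) + 6207 = (21 + 104976 + 220968) + 6207 = 325965 + 6207 = 332172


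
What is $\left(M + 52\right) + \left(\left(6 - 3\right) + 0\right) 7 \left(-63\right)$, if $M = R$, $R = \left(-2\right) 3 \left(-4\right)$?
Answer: $-1247$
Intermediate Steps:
$R = 24$ ($R = \left(-6\right) \left(-4\right) = 24$)
$M = 24$
$\left(M + 52\right) + \left(\left(6 - 3\right) + 0\right) 7 \left(-63\right) = \left(24 + 52\right) + \left(\left(6 - 3\right) + 0\right) 7 \left(-63\right) = 76 + \left(3 + 0\right) 7 \left(-63\right) = 76 + 3 \cdot 7 \left(-63\right) = 76 + 21 \left(-63\right) = 76 - 1323 = -1247$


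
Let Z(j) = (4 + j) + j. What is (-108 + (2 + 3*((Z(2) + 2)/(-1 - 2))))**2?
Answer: 13456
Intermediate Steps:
Z(j) = 4 + 2*j
(-108 + (2 + 3*((Z(2) + 2)/(-1 - 2))))**2 = (-108 + (2 + 3*(((4 + 2*2) + 2)/(-1 - 2))))**2 = (-108 + (2 + 3*(((4 + 4) + 2)/(-3))))**2 = (-108 + (2 + 3*((8 + 2)*(-1/3))))**2 = (-108 + (2 + 3*(10*(-1/3))))**2 = (-108 + (2 + 3*(-10/3)))**2 = (-108 + (2 - 10))**2 = (-108 - 8)**2 = (-116)**2 = 13456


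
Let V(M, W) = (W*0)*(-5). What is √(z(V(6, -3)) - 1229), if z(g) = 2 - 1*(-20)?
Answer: I*√1207 ≈ 34.742*I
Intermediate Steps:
V(M, W) = 0 (V(M, W) = 0*(-5) = 0)
z(g) = 22 (z(g) = 2 + 20 = 22)
√(z(V(6, -3)) - 1229) = √(22 - 1229) = √(-1207) = I*√1207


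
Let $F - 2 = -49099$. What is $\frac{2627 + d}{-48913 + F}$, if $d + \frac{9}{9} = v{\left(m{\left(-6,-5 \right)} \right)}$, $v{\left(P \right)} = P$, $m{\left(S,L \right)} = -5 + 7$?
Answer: $- \frac{146}{5445} \approx -0.026814$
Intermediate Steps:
$m{\left(S,L \right)} = 2$
$F = -49097$ ($F = 2 - 49099 = -49097$)
$d = 1$ ($d = -1 + 2 = 1$)
$\frac{2627 + d}{-48913 + F} = \frac{2627 + 1}{-48913 - 49097} = \frac{2628}{-98010} = 2628 \left(- \frac{1}{98010}\right) = - \frac{146}{5445}$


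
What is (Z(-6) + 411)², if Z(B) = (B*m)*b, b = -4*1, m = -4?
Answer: 99225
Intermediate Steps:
b = -4
Z(B) = 16*B (Z(B) = (B*(-4))*(-4) = -4*B*(-4) = 16*B)
(Z(-6) + 411)² = (16*(-6) + 411)² = (-96 + 411)² = 315² = 99225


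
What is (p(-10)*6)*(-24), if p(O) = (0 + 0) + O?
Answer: 1440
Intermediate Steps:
p(O) = O (p(O) = 0 + O = O)
(p(-10)*6)*(-24) = -10*6*(-24) = -60*(-24) = 1440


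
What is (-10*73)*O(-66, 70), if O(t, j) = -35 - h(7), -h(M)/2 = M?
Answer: 15330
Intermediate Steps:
h(M) = -2*M
O(t, j) = -21 (O(t, j) = -35 - (-2)*7 = -35 - 1*(-14) = -35 + 14 = -21)
(-10*73)*O(-66, 70) = -10*73*(-21) = -730*(-21) = 15330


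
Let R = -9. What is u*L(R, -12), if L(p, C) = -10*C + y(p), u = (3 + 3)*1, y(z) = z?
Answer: 666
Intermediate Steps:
u = 6 (u = 6*1 = 6)
L(p, C) = p - 10*C (L(p, C) = -10*C + p = p - 10*C)
u*L(R, -12) = 6*(-9 - 10*(-12)) = 6*(-9 + 120) = 6*111 = 666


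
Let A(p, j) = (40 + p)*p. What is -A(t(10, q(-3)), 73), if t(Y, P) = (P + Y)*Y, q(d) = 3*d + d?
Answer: 400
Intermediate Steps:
q(d) = 4*d
t(Y, P) = Y*(P + Y)
A(p, j) = p*(40 + p)
-A(t(10, q(-3)), 73) = -10*(4*(-3) + 10)*(40 + 10*(4*(-3) + 10)) = -10*(-12 + 10)*(40 + 10*(-12 + 10)) = -10*(-2)*(40 + 10*(-2)) = -(-20)*(40 - 20) = -(-20)*20 = -1*(-400) = 400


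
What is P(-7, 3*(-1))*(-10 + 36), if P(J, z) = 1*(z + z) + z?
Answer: -234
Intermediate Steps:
P(J, z) = 3*z (P(J, z) = 1*(2*z) + z = 2*z + z = 3*z)
P(-7, 3*(-1))*(-10 + 36) = (3*(3*(-1)))*(-10 + 36) = (3*(-3))*26 = -9*26 = -234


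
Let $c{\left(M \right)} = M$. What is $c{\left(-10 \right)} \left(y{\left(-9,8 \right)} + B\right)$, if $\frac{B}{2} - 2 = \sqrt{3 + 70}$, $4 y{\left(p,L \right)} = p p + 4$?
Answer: $- \frac{505}{2} - 20 \sqrt{73} \approx -423.38$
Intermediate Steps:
$y{\left(p,L \right)} = 1 + \frac{p^{2}}{4}$ ($y{\left(p,L \right)} = \frac{p p + 4}{4} = \frac{p^{2} + 4}{4} = \frac{4 + p^{2}}{4} = 1 + \frac{p^{2}}{4}$)
$B = 4 + 2 \sqrt{73}$ ($B = 4 + 2 \sqrt{3 + 70} = 4 + 2 \sqrt{73} \approx 21.088$)
$c{\left(-10 \right)} \left(y{\left(-9,8 \right)} + B\right) = - 10 \left(\left(1 + \frac{\left(-9\right)^{2}}{4}\right) + \left(4 + 2 \sqrt{73}\right)\right) = - 10 \left(\left(1 + \frac{1}{4} \cdot 81\right) + \left(4 + 2 \sqrt{73}\right)\right) = - 10 \left(\left(1 + \frac{81}{4}\right) + \left(4 + 2 \sqrt{73}\right)\right) = - 10 \left(\frac{85}{4} + \left(4 + 2 \sqrt{73}\right)\right) = - 10 \left(\frac{101}{4} + 2 \sqrt{73}\right) = - \frac{505}{2} - 20 \sqrt{73}$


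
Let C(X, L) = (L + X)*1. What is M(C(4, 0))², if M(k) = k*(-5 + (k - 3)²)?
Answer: 256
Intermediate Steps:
C(X, L) = L + X
M(k) = k*(-5 + (-3 + k)²)
M(C(4, 0))² = ((0 + 4)*(-5 + (-3 + (0 + 4))²))² = (4*(-5 + (-3 + 4)²))² = (4*(-5 + 1²))² = (4*(-5 + 1))² = (4*(-4))² = (-16)² = 256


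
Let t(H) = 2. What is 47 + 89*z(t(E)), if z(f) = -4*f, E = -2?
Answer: -665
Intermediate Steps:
47 + 89*z(t(E)) = 47 + 89*(-4*2) = 47 + 89*(-8) = 47 - 712 = -665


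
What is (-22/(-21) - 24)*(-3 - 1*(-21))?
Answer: -2892/7 ≈ -413.14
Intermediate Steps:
(-22/(-21) - 24)*(-3 - 1*(-21)) = (-22*(-1/21) - 24)*(-3 + 21) = (22/21 - 24)*18 = -482/21*18 = -2892/7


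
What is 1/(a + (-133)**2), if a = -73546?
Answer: -1/55857 ≈ -1.7903e-5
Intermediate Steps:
1/(a + (-133)**2) = 1/(-73546 + (-133)**2) = 1/(-73546 + 17689) = 1/(-55857) = -1/55857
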